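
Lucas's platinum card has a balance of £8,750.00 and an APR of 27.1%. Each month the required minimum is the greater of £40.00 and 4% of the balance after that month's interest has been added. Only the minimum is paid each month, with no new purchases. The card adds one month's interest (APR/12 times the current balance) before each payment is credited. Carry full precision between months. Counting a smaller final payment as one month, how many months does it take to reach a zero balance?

Monthly rate r = 27.1%/12 = 2.25833% = 0.0225833.
While 4% of the post-interest balance exceeds £40.00, each month B ← (B·(1+r))·(1 − 0.04), i.e. B shrinks by the factor (1+r)·0.96 = 0.98168.
This holds for months 1–119. Entering month 120 the balance is £969.24; 4% of the post-interest balance is now below £40.00, so the flat £40.00 minimum applies from here.
From month 120 a fixed £40.00 at rate r clears £969.24 in 36 more payments. Total: 119 + 36 = 155 months.

155 months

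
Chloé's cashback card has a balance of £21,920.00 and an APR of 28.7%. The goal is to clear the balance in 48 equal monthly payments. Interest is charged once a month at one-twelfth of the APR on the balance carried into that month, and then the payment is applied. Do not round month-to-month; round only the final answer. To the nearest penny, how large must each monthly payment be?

Monthly rate r = 28.7%/12 = 2.39167% = 0.0239167.
Level-payment amortization: P = B₀·r / (1 − (1+r)^(−n)) = 21920.00·0.0239167 / (1 − 1.02392^(−48)).
Denominator 1 − (1+r)^(−48) = 0.678412905.
P = 524.253 / 0.678412905 ≈ 772.76.

£772.76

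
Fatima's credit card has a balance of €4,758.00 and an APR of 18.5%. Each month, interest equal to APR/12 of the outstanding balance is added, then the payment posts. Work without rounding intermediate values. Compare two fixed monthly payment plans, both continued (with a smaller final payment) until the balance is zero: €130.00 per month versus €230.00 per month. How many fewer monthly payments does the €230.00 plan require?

29 fewer payments

Monthly rate r = 18.5%/12 = 1.54167% = 0.0154167.
At €130.00/mo: n = ⌈−ln(1 − rB₀/P)/ln(1+r)⌉ = 55 payments (last €38.77); total interest = total paid − €4,758.00 = €2,300.77.
At €230.00/mo: 26 payments (last €24.30); total interest €1,016.30.
Payments saved = 55 − 26 = 29.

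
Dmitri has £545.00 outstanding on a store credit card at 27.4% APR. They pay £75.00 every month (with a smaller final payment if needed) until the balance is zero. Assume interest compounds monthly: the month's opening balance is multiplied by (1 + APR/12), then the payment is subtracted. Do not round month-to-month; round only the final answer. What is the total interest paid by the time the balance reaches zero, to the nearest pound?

£58

Monthly rate r = 27.4%/12 = 2.28333% = 0.0228333.
Payoff takes n = ⌈−ln(1 − rB₀/P)/ln(1+r)⌉ = ⌈8.036⌉ = 9 payments; the last is £2.74.
Total paid = 8·£75.00 + £2.74 = £602.74.
Total interest = total paid − principal = £602.74 − £545.00 = £57.74.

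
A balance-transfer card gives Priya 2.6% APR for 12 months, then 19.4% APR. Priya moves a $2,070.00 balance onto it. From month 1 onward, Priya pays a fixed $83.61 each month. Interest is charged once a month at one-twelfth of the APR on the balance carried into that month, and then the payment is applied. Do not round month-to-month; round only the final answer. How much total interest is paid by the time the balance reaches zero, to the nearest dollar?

$192

Promo months 1–12 at r₀ = 2.6%/12 = 0.00216667; months 13+ at r₁ = 19.4%/12 = 0.0161667.
After month 12: iterate B ← B·(1+r₀) − $83.61 for 12 months → $1,109.10.
Then at r₁ with $83.61/mo: n₂ = −ln(1 − r₁·B/P)/ln(1+r₁) ≈ 15.05 → 16 more payments.
Total paid = 27·$83.61 + $4.28 = $2,261.75; interest = $2,261.75 − $2,070.00 = $191.75.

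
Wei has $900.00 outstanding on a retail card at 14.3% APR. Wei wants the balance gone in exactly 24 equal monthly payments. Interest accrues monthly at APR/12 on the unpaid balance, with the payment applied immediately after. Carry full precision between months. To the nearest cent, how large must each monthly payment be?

$43.34

Monthly rate r = 14.3%/12 = 1.19167% = 0.0119167.
Level-payment amortization: P = B₀·r / (1 − (1+r)^(−n)) = 900.00·0.0119167 / (1 − 1.01192^(−24)).
Denominator 1 − (1+r)^(−24) = 0.247466176.
P = 10.725 / 0.247466176 ≈ 43.34.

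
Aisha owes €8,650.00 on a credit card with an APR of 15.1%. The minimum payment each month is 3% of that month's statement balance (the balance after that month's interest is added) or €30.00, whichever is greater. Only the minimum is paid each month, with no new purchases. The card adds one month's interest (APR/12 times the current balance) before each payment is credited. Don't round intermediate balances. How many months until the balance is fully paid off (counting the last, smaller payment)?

164 months

Monthly rate r = 15.1%/12 = 1.25833% = 0.0125833.
While 3% of the post-interest balance exceeds €30.00, each month B ← (B·(1+r))·(1 − 0.03), i.e. B shrinks by the factor (1+r)·0.97 = 0.98221.
This holds for months 1–121. Entering month 122 the balance is €985.19; 3% of the post-interest balance is now below €30.00, so the flat €30.00 minimum applies from here.
From month 122 a fixed €30.00 at rate r clears €985.19 in 43 more payments. Total: 121 + 43 = 164 months.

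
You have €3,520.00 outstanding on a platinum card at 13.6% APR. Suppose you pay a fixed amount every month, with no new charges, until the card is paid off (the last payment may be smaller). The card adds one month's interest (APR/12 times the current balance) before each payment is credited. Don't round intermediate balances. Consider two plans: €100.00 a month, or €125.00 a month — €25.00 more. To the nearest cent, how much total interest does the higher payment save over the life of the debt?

Monthly rate r = 13.6%/12 = 1.13333% = 0.0113333.
At €100.00/mo: n = ⌈−ln(1 − rB₀/P)/ln(1+r)⌉ = 46 payments (last €17.10); total interest = total paid − €3,520.00 = €997.10.
At €125.00/mo: 35 payments (last €13.85); total interest €743.85.
Interest saved = €997.10 − €743.85 = €253.25.

€253.25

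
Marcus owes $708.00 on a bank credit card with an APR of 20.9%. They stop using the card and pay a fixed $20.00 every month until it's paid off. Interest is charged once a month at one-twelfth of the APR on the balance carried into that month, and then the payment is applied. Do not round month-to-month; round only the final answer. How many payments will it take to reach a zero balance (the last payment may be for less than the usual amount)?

56 months

Monthly rate r = 20.9%/12 = 1.74167% = 0.0174167.
Recurrence: B ← B·(1+r) − $20.00.
Month 1: interest $12.33; balance after payment $700.33.
Month 2: interest $12.20; balance after payment $692.53.
Closed form: n = −ln(1 − rB₀/P)/ln(1+r) = −ln(0.38345)/ln(1.01742) ≈ 55.514, so the balance reaches zero during payment 56.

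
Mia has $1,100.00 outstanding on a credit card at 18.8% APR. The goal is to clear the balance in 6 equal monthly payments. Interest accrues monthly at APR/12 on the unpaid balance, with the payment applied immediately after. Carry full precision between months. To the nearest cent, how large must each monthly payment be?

Monthly rate r = 18.8%/12 = 1.56667% = 0.0156667.
Level-payment amortization: P = B₀·r / (1 − (1+r)^(−n)) = 1100.00·0.0156667 / (1 − 1.01567^(−6)).
Denominator 1 − (1+r)^(−6) = 0.0890536438.
P = 17.2333 / 0.0890536438 ≈ 193.52.

$193.52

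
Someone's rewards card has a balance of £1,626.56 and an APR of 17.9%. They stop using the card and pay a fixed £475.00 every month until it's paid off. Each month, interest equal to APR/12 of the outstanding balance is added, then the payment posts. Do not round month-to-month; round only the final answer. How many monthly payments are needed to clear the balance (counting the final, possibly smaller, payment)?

4 payments

Monthly rate r = 17.9%/12 = 1.49167% = 0.0149167.
Recurrence: B ← B·(1+r) − £475.00.
Month 1: interest £24.26; balance after payment £1,175.82.
Month 2: interest £17.54; balance after payment £718.36.
Month 3: interest £10.72; balance after payment £254.08.
Month 4: interest £3.79; balance after payment £0.00.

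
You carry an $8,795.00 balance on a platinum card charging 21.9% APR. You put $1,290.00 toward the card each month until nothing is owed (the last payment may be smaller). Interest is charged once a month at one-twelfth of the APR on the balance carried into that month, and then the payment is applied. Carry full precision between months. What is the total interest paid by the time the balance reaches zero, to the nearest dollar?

$685

Monthly rate r = 21.9%/12 = 1.825% = 0.01825.
Payoff takes n = ⌈−ln(1 − rB₀/P)/ln(1+r)⌉ = ⌈7.347⌉ = 8 payments; the last is $450.35.
Total paid = 7·$1,290.00 + $450.35 = $9,480.35.
Total interest = total paid − principal = $9,480.35 − $8,795.00 = $685.35.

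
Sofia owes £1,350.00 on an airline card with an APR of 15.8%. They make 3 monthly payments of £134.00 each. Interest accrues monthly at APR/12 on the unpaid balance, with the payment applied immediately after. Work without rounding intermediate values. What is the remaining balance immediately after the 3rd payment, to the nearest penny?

Monthly rate r = 15.8%/12 = 1.31667% = 0.0131667.
Each month: B ← B·(1+r) − £134.00.
Month 1: interest £17.77; balance after payment £1,233.78.
Month 2: interest £16.24; balance after payment £1,116.02.
Month 3: interest £14.69; balance after payment £996.71.

£996.71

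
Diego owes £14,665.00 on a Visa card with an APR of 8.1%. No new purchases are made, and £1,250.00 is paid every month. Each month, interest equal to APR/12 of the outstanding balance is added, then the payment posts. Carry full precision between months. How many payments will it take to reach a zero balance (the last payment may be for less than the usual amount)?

Monthly rate r = 8.1%/12 = 0.675% = 0.00675.
Recurrence: B ← B·(1+r) − £1,250.00.
Month 1: interest £98.99; balance after payment £13,513.99.
Month 2: interest £91.22; balance after payment £12,355.21.
Closed form: n = −ln(1 − rB₀/P)/ln(1+r) = −ln(0.92081)/ln(1.00675) ≈ 12.264, so the balance reaches zero during payment 13.

13 payments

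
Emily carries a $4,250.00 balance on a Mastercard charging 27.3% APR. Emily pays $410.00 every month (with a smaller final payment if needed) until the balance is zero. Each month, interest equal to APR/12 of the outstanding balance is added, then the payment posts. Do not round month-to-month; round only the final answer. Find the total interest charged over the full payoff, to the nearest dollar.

Monthly rate r = 27.3%/12 = 2.275% = 0.02275.
Payoff takes n = ⌈−ln(1 − rB₀/P)/ln(1+r)⌉ = ⌈11.956⌉ = 12 payments; the last is $392.24.
Total paid = 11·$410.00 + $392.24 = $4,902.24.
Total interest = total paid − principal = $4,902.24 − $4,250.00 = $652.24.

$652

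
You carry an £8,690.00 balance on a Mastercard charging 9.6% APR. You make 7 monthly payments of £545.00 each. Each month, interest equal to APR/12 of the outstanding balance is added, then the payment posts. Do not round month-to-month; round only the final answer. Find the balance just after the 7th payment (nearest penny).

Monthly rate r = 9.6%/12 = 0.8% = 0.008.
Each month: B ← B·(1+r) − £545.00.
Month 1: interest £69.52; balance after payment £8,214.52.
Month 2: interest £65.72; balance after payment £7,735.24.
Month 3: interest £61.88; balance after payment £7,252.12.
Month 4: interest £58.02; balance after payment £6,765.13.
Month 5: interest £54.12; balance after payment £6,274.26.
Month 6: interest £50.19; balance after payment £5,779.45.
Month 7: interest £46.24; balance after payment £5,280.69.

£5,280.69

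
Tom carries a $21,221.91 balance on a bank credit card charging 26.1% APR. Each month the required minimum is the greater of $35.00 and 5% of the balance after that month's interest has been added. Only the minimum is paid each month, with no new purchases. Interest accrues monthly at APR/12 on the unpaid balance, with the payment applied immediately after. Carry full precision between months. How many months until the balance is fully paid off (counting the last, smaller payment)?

Monthly rate r = 26.1%/12 = 2.175% = 0.02175.
While 5% of the post-interest balance exceeds $35.00, each month B ← (B·(1+r))·(1 − 0.05), i.e. B shrinks by the factor (1+r)·0.95 = 0.97066.
This holds for months 1–116. Entering month 117 the balance is $670.97; 5% of the post-interest balance is now below $35.00, so the flat $35.00 minimum applies from here.
From month 117 a fixed $35.00 at rate r clears $670.97 in 26 more payments. Total: 116 + 26 = 142 months.

142 months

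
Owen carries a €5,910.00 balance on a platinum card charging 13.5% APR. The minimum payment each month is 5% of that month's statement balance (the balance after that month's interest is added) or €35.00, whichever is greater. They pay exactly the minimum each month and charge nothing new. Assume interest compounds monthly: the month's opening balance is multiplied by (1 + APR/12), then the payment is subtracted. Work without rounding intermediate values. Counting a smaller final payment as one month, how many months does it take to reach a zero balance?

76 months

Monthly rate r = 13.5%/12 = 1.125% = 0.01125.
While 5% of the post-interest balance exceeds €35.00, each month B ← (B·(1+r))·(1 − 0.05), i.e. B shrinks by the factor (1+r)·0.95 = 0.96069.
This holds for months 1–54. Entering month 55 the balance is €677.68; 5% of the post-interest balance is now below €35.00, so the flat €35.00 minimum applies from here.
From month 55 a fixed €35.00 at rate r clears €677.68 in 22 more payments. Total: 54 + 22 = 76 months.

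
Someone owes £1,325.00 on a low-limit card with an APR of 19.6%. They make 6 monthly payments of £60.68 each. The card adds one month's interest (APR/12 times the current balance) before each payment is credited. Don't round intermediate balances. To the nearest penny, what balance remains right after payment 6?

£1,080.99

Monthly rate r = 19.6%/12 = 1.63333% = 0.0163333.
Each month: B ← B·(1+r) − £60.68.
Month 1: interest £21.64; balance after payment £1,285.96.
Month 2: interest £21.00; balance after payment £1,246.29.
Month 3: interest £20.36; balance after payment £1,205.96.
Month 4: interest £19.70; balance after payment £1,164.98.
Month 5: interest £19.03; balance after payment £1,123.33.
Month 6: interest £18.35; balance after payment £1,080.99.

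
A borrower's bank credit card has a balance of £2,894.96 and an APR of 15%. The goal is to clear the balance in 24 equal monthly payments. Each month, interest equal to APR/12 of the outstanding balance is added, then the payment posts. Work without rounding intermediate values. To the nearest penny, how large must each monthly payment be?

Monthly rate r = 15%/12 = 1.25% = 0.0125.
Level-payment amortization: P = B₀·r / (1 − (1+r)^(−n)) = 2894.96·0.0125 / (1 − 1.0125^(−24)).
Denominator 1 − (1+r)^(−24) = 0.257802931.
P = 36.187 / 0.257802931 ≈ 140.37.

£140.37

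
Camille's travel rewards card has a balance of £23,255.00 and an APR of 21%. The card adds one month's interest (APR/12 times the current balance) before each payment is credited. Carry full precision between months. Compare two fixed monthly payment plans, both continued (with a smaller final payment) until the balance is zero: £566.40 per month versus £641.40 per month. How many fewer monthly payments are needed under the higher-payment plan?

15 fewer payments

Monthly rate r = 21%/12 = 1.75% = 0.0175.
At £566.40/mo: n = ⌈−ln(1 − rB₀/P)/ln(1+r)⌉ = 74 payments (last £39.43); total interest = total paid − £23,255.00 = £18,131.63.
At £641.40/mo: 59 payments (last £9.07); total interest £13,955.27.
Payments saved = 74 − 59 = 15.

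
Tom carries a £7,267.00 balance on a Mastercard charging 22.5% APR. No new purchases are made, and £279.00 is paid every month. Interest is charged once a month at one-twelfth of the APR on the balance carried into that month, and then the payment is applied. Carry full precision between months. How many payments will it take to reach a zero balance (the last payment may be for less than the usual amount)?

37 payments

Monthly rate r = 22.5%/12 = 1.875% = 0.01875.
Recurrence: B ← B·(1+r) − £279.00.
Month 1: interest £136.26; balance after payment £7,124.26.
Month 2: interest £133.58; balance after payment £6,978.84.
Closed form: n = −ln(1 − rB₀/P)/ln(1+r) = −ln(0.51163)/ln(1.01875) ≈ 36.076, so the balance reaches zero during payment 37.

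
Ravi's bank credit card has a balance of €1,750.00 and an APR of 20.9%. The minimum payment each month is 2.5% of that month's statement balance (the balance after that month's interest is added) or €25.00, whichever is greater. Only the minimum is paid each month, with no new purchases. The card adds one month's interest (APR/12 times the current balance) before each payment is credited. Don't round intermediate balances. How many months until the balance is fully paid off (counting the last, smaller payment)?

139 months

Monthly rate r = 20.9%/12 = 1.74167% = 0.0174167.
While 2.5% of the post-interest balance exceeds €25.00, each month B ← (B·(1+r))·(1 − 0.025), i.e. B shrinks by the factor (1+r)·0.975 = 0.99198.
This holds for months 1–72. Entering month 73 the balance is €980.14; 2.5% of the post-interest balance is now below €25.00, so the flat €25.00 minimum applies from here.
From month 73 a fixed €25.00 at rate r clears €980.14 in 67 more payments. Total: 72 + 67 = 139 months.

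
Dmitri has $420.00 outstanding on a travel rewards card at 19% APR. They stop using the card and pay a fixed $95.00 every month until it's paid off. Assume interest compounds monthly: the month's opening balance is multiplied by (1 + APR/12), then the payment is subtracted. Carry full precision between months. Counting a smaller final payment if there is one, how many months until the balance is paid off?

5 payments

Monthly rate r = 19%/12 = 1.58333% = 0.0158333.
Recurrence: B ← B·(1+r) − $95.00.
Month 1: interest $6.65; balance after payment $331.65.
Month 2: interest $5.25; balance after payment $241.90.
Month 3: interest $3.83; balance after payment $150.73.
Month 4: interest $2.39; balance after payment $58.12.
Month 5: interest $0.92; balance after payment $0.00.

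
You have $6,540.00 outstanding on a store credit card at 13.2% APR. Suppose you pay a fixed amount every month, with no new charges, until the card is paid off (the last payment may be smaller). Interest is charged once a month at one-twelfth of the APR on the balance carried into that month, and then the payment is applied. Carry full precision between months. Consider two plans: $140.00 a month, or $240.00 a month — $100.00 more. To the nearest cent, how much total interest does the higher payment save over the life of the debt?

$1,412.82

Monthly rate r = 13.2%/12 = 1.1% = 0.011.
At $140.00/mo: n = ⌈−ln(1 − rB₀/P)/ln(1+r)⌉ = 66 payments (last $130.03); total interest = total paid − $6,540.00 = $2,690.03.
At $240.00/mo: 33 payments (last $137.21); total interest $1,277.21.
Interest saved = $2,690.03 − $1,277.21 = $1,412.82.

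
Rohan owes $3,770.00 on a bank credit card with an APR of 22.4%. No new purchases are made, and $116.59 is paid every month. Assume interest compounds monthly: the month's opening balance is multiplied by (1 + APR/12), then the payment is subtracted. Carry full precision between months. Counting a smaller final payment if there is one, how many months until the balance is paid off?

Monthly rate r = 22.4%/12 = 1.86667% = 0.0186667.
Recurrence: B ← B·(1+r) − $116.59.
Month 1: interest $70.37; balance after payment $3,723.78.
Month 2: interest $69.51; balance after payment $3,676.70.
Closed form: n = −ln(1 − rB₀/P)/ln(1+r) = −ln(0.3964)/ln(1.01867) ≈ 50.032, so the balance reaches zero during payment 51.

51 months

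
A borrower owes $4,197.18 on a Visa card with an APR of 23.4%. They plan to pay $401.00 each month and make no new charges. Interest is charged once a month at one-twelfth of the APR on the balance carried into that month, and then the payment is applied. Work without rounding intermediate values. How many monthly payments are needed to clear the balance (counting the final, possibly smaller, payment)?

Monthly rate r = 23.4%/12 = 1.95% = 0.0195.
Recurrence: B ← B·(1+r) − $401.00.
Month 1: interest $81.85; balance after payment $3,878.03.
Month 2: interest $75.62; balance after payment $3,552.65.
Closed form: n = −ln(1 − rB₀/P)/ln(1+r) = −ln(0.7959)/ln(1.0195) ≈ 11.821, so the balance reaches zero during payment 12.

12 payments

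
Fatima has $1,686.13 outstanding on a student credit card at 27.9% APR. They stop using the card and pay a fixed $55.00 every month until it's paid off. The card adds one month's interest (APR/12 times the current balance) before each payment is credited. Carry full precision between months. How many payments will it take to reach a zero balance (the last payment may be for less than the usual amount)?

Monthly rate r = 27.9%/12 = 2.325% = 0.02325.
Recurrence: B ← B·(1+r) − $55.00.
Month 1: interest $39.20; balance after payment $1,670.33.
Month 2: interest $38.84; balance after payment $1,654.17.
Closed form: n = −ln(1 − rB₀/P)/ln(1+r) = −ln(0.28723)/ln(1.02325) ≈ 54.277, so the balance reaches zero during payment 55.

55 months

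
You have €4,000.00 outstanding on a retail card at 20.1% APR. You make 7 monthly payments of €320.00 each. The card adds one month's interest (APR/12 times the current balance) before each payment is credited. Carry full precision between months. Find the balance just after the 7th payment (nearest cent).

Monthly rate r = 20.1%/12 = 1.675% = 0.01675.
Each month: B ← B·(1+r) − €320.00.
Month 1: interest €67.00; balance after payment €3,747.00.
Month 2: interest €62.76; balance after payment €3,489.76.
Month 3: interest €58.45; balance after payment €3,228.22.
Month 4: interest €54.07; balance after payment €2,962.29.
Month 5: interest €49.62; balance after payment €2,691.91.
Month 6: interest €45.09; balance after payment €2,417.00.
Month 7: interest €40.48; balance after payment €2,137.48.

€2,137.48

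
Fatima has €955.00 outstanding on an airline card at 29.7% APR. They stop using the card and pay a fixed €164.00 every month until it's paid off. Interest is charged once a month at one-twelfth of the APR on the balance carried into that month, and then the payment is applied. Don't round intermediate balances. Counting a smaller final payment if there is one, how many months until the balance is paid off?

7 payments

Monthly rate r = 29.7%/12 = 2.475% = 0.02475.
Recurrence: B ← B·(1+r) − €164.00.
Month 1: interest €23.64; balance after payment €814.64.
Month 2: interest €20.16; balance after payment €670.80.
Closed form: n = −ln(1 − rB₀/P)/ln(1+r) = −ln(0.85588)/ln(1.02475) ≈ 6.366, so the balance reaches zero during payment 7.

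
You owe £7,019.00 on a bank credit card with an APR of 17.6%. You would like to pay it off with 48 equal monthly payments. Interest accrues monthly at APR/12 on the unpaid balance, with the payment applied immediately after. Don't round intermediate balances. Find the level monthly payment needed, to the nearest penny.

£204.72

Monthly rate r = 17.6%/12 = 1.46667% = 0.0146667.
Level-payment amortization: P = B₀·r / (1 − (1+r)^(−n)) = 7019.00·0.0146667 / (1 − 1.01467^(−48)).
Denominator 1 − (1+r)^(−48) = 0.50286182.
P = 102.945 / 0.50286182 ≈ 204.72.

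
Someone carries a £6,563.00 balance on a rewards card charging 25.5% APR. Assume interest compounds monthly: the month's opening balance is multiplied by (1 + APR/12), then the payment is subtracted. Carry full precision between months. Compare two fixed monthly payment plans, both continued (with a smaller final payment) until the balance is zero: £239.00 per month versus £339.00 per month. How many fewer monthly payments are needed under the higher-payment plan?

16 fewer payments

Monthly rate r = 25.5%/12 = 2.125% = 0.02125.
At £239.00/mo: n = ⌈−ln(1 − rB₀/P)/ln(1+r)⌉ = 42 payments (last £157.64); total interest = total paid − £6,563.00 = £3,393.64.
At £339.00/mo: 26 payments (last £70.23); total interest £1,982.23.
Payments saved = 42 − 26 = 16.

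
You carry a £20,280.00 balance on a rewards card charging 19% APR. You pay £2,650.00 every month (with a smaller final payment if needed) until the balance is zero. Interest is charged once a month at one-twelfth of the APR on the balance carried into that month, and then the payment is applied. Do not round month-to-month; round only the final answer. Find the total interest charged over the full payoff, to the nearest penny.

Monthly rate r = 19%/12 = 1.58333% = 0.0158333.
Payoff takes n = ⌈−ln(1 − rB₀/P)/ln(1+r)⌉ = ⌈8.222⌉ = 9 payments; the last is £592.20.
Total paid = 8·£2,650.00 + £592.20 = £21,792.20.
Total interest = total paid − principal = £21,792.20 − £20,280.00 = £1,512.20.

£1,512.20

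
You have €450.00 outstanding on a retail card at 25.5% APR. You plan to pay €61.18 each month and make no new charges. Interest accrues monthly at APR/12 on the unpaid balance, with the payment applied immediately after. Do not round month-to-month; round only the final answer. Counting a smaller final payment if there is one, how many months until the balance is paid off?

Monthly rate r = 25.5%/12 = 2.125% = 0.02125.
Recurrence: B ← B·(1+r) − €61.18.
Month 1: interest €9.56; balance after payment €398.38.
Month 2: interest €8.47; balance after payment €345.67.
Closed form: n = −ln(1 − rB₀/P)/ln(1+r) = −ln(0.8437)/ln(1.02125) ≈ 8.083, so the balance reaches zero during payment 9.

9 payments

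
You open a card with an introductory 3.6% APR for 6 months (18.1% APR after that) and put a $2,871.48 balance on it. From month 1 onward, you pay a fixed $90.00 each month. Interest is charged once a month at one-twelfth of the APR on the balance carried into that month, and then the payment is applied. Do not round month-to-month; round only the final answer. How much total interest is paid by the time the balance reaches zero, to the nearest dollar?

$727

Promo months 1–6 at r₀ = 3.6%/12 = 0.003; months 7+ at r₁ = 18.1%/12 = 0.0150833.
After month 6: iterate B ← B·(1+r₀) − $90.00 for 6 months → $2,379.49.
Then at r₁ with $90.00/mo: n₂ = −ln(1 − r₁·B/P)/ln(1+r₁) ≈ 33.99 → 34 more payments.
Total paid = 39·$90.00 + $88.80 = $3,598.80; interest = $3,598.80 − $2,871.48 = $727.32.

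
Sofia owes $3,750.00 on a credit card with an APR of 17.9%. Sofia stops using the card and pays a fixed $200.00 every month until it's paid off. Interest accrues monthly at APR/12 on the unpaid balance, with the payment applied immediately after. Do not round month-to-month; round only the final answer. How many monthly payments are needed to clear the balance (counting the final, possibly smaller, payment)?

23 payments

Monthly rate r = 17.9%/12 = 1.49167% = 0.0149167.
Recurrence: B ← B·(1+r) − $200.00.
Month 1: interest $55.94; balance after payment $3,605.94.
Month 2: interest $53.79; balance after payment $3,459.73.
Closed form: n = −ln(1 − rB₀/P)/ln(1+r) = −ln(0.72031)/ln(1.01492) ≈ 22.157, so the balance reaches zero during payment 23.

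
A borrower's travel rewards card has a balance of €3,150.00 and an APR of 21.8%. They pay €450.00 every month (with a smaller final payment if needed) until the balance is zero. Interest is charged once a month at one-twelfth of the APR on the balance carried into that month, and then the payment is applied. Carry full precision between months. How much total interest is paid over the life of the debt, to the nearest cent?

Monthly rate r = 21.8%/12 = 1.81667% = 0.0181667.
Payoff takes n = ⌈−ln(1 − rB₀/P)/ln(1+r)⌉ = ⌈7.555⌉ = 8 payments; the last is €250.58.
Total paid = 7·€450.00 + €250.58 = €3,400.58.
Total interest = total paid − principal = €3,400.58 − €3,150.00 = €250.58.

€250.58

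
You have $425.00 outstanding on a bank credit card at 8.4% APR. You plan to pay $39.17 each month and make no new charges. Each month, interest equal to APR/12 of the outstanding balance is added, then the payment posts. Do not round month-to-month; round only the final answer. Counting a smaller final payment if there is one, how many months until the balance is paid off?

12 months

Monthly rate r = 8.4%/12 = 0.7% = 0.007.
Recurrence: B ← B·(1+r) − $39.17.
Month 1: interest $2.98; balance after payment $388.81.
Month 2: interest $2.72; balance after payment $352.36.
Closed form: n = −ln(1 − rB₀/P)/ln(1+r) = −ln(0.92405)/ln(1.007) ≈ 11.324, so the balance reaches zero during payment 12.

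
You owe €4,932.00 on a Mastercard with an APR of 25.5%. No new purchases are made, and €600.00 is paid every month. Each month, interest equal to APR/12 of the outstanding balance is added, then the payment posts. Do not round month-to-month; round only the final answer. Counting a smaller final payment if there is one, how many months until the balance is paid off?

10 payments

Monthly rate r = 25.5%/12 = 2.125% = 0.02125.
Recurrence: B ← B·(1+r) − €600.00.
Month 1: interest €104.81; balance after payment €4,436.81.
Month 2: interest €94.28; balance after payment €3,931.09.
Closed form: n = −ln(1 − rB₀/P)/ln(1+r) = −ln(0.82532)/ln(1.02125) ≈ 9.130, so the balance reaches zero during payment 10.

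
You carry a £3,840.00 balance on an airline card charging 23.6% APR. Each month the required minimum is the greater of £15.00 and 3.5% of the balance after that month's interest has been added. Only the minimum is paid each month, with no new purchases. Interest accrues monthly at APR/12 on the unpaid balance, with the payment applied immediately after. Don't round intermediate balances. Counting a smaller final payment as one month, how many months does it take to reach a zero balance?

179 months

Monthly rate r = 23.6%/12 = 1.96667% = 0.0196667.
While 3.5% of the post-interest balance exceeds £15.00, each month B ← (B·(1+r))·(1 − 0.035), i.e. B shrinks by the factor (1+r)·0.965 = 0.98398.
This holds for months 1–137. Entering month 138 the balance is £420.10; 3.5% of the post-interest balance is now below £15.00, so the flat £15.00 minimum applies from here.
From month 138 a fixed £15.00 at rate r clears £420.10 in 42 more payments. Total: 137 + 42 = 179 months.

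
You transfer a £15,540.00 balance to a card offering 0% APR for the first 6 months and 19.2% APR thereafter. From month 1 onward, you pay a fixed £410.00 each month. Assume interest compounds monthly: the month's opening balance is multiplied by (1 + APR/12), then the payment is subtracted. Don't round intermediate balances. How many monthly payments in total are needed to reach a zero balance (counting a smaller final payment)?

Promo months 1–6 at r₀ = 0%/12 = 0; months 7+ at r₁ = 19.2%/12 = 0.016.
After month 6 (no interest yet): B = £15,540.00 − 6·£410.00 = £13,080.00.
Then at r₁ with £410.00/mo: n₂ = −ln(1 − r₁·B/P)/ln(1+r₁) ≈ 45.00 → 45 more payments.

51 months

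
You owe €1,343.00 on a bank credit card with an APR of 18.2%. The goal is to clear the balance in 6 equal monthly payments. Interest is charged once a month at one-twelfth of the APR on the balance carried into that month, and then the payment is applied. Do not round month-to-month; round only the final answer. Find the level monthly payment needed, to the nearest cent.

€235.86

Monthly rate r = 18.2%/12 = 1.51667% = 0.0151667.
Level-payment amortization: P = B₀·r / (1 − (1+r)^(−n)) = 1343.00·0.0151667 / (1 − 1.01517^(−6)).
Denominator 1 − (1+r)^(−6) = 0.0863583167.
P = 20.3688 / 0.0863583167 ≈ 235.86.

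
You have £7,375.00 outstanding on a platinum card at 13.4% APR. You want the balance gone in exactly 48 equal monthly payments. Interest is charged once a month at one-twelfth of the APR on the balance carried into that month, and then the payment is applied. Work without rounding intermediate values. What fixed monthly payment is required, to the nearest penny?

£199.32

Monthly rate r = 13.4%/12 = 1.11667% = 0.0111667.
Level-payment amortization: P = B₀·r / (1 − (1+r)^(−n)) = 7375.00·0.0111667 / (1 − 1.01117^(−48)).
Denominator 1 − (1+r)^(−48) = 0.413175468.
P = 82.3542 / 0.413175468 ≈ 199.32.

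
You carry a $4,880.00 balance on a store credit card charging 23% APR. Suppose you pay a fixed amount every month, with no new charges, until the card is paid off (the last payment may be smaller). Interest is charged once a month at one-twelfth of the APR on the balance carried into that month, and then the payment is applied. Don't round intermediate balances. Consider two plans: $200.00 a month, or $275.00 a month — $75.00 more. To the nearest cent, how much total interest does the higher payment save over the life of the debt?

$620.54

Monthly rate r = 23%/12 = 1.91667% = 0.0191667.
At $200.00/mo: n = ⌈−ln(1 − rB₀/P)/ln(1+r)⌉ = 34 payments (last $42.14); total interest = total paid − $4,880.00 = $1,762.14.
At $275.00/mo: 22 payments (last $246.60); total interest $1,141.60.
Interest saved = $1,762.14 − $1,141.60 = $620.54.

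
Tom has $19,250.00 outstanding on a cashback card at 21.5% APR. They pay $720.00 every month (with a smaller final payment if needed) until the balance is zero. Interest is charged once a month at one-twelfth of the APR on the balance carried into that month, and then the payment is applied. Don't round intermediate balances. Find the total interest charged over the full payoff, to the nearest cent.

$7,188.54

Monthly rate r = 21.5%/12 = 1.79167% = 0.0179167.
Payoff takes n = ⌈−ln(1 − rB₀/P)/ln(1+r)⌉ = ⌈36.718⌉ = 37 payments; the last is $518.54.
Total paid = 36·$720.00 + $518.54 = $26,438.54.
Total interest = total paid − principal = $26,438.54 − $19,250.00 = $7,188.54.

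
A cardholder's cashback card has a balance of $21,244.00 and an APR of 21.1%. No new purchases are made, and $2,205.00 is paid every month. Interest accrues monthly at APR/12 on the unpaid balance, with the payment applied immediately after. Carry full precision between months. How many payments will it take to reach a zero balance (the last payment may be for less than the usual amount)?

11 payments

Monthly rate r = 21.1%/12 = 1.75833% = 0.0175833.
Recurrence: B ← B·(1+r) − $2,205.00.
Month 1: interest $373.54; balance after payment $19,412.54.
Month 2: interest $341.34; balance after payment $17,548.88.
Closed form: n = −ln(1 − rB₀/P)/ln(1+r) = −ln(0.83059)/ln(1.01758) ≈ 10.649, so the balance reaches zero during payment 11.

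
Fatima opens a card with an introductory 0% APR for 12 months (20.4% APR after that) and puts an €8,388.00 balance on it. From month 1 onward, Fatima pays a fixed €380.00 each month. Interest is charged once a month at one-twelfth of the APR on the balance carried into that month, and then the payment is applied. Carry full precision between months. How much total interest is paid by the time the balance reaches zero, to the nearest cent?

Promo months 1–12 at r₀ = 0%/12 = 0; months 13+ at r₁ = 20.4%/12 = 0.017.
After month 12 (no interest yet): B = €8,388.00 − 12·€380.00 = €3,828.00.
Then at r₁ with €380.00/mo: n₂ = −ln(1 − r₁·B/P)/ln(1+r₁) ≈ 11.14 → 12 more payments.
Total paid = 23·€380.00 + €54.76 = €8,794.76; interest = €8,794.76 − €8,388.00 = €406.76.

€406.76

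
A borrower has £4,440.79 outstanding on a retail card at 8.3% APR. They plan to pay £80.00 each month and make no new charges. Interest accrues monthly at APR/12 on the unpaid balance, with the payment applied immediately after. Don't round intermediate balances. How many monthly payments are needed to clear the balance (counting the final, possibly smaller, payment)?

Monthly rate r = 8.3%/12 = 0.691667% = 0.00691667.
Recurrence: B ← B·(1+r) − £80.00.
Month 1: interest £30.72; balance after payment £4,391.51.
Month 2: interest £30.37; balance after payment £4,341.88.
Closed form: n = −ln(1 − rB₀/P)/ln(1+r) = −ln(0.61606)/ln(1.00692) ≈ 70.278, so the balance reaches zero during payment 71.

71 months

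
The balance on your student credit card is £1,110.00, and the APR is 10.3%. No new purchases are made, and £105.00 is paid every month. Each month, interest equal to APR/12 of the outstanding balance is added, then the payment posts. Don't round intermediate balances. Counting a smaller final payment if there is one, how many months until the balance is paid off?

Monthly rate r = 10.3%/12 = 0.858333% = 0.00858333.
Recurrence: B ← B·(1+r) − £105.00.
Month 1: interest £9.53; balance after payment £1,014.53.
Month 2: interest £8.71; balance after payment £918.24.
Closed form: n = −ln(1 − rB₀/P)/ln(1+r) = −ln(0.90926)/ln(1.00858) ≈ 11.130, so the balance reaches zero during payment 12.

12 payments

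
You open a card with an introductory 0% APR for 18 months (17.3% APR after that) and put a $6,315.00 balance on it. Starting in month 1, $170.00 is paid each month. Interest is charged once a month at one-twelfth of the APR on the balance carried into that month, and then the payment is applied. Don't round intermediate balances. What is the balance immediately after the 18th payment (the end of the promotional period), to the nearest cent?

Promo months 1–18 at r₀ = 0%/12 = 0; months 19+ at r₁ = 17.3%/12 = 0.0144167.
After month 18 (no interest yet): B = $6,315.00 − 18·$170.00 = $3,255.00.

$3,255.00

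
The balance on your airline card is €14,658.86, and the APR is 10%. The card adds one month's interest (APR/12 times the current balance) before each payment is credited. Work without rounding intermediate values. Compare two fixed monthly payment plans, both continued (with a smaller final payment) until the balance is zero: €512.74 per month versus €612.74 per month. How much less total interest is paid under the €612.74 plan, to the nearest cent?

Monthly rate r = 10%/12 = 0.833333% = 0.00833333.
At €512.74/mo: n = ⌈−ln(1 − rB₀/P)/ln(1+r)⌉ = 33 payments (last €406.10); total interest = total paid − €14,658.86 = €2,154.92.
At €612.74/mo: 27 payments (last €486.08); total interest €1,758.46.
Interest saved = €2,154.92 − €1,758.46 = €396.46.

€396.46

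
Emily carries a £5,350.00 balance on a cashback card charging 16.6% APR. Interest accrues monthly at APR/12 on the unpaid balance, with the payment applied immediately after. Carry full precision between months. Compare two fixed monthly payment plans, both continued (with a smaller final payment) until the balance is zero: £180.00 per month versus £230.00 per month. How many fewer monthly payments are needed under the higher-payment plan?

Monthly rate r = 16.6%/12 = 1.38333% = 0.0138333.
At £180.00/mo: n = ⌈−ln(1 − rB₀/P)/ln(1+r)⌉ = 39 payments (last £98.99); total interest = total paid − £5,350.00 = £1,588.99.
At £230.00/mo: 29 payments (last £60.54); total interest £1,150.54.
Payments saved = 39 − 29 = 10.

10 fewer payments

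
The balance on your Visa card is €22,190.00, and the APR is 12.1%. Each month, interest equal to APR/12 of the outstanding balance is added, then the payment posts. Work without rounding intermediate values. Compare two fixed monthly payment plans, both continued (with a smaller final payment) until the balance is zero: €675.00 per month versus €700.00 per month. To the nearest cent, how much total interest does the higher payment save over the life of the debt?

Monthly rate r = 12.1%/12 = 1.00833% = 0.0100833.
At €675.00/mo: n = ⌈−ln(1 − rB₀/P)/ln(1+r)⌉ = 41 payments (last €92.97); total interest = total paid − €22,190.00 = €4,902.97.
At €700.00/mo: 39 payments (last €272.10); total interest €4,682.10.
Interest saved = €4,902.97 − €4,682.10 = €220.87.

€220.87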